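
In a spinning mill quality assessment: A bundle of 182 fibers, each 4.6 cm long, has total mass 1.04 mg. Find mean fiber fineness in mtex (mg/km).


Formula: fineness (mtex) = mass (mg) / total length (km) = (mass_mg / total_length_m) * 1000
Step 1: Convert fiber length: 4.6 cm = 0.046 m
Step 2: Total fiber length = 182 * 0.046 = 8.372 m
Step 3: Linear density = 1.04 mg / 8.372 m = 0.1242 mg/m
Step 4: fineness = 0.1242 * 1000 = 124.2 mtex

124.2 mtex


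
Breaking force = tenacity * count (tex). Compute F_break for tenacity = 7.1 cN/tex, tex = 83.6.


Formula: Breaking force = Tenacity * Linear density
F = 7.1 cN/tex * 83.6 tex
F = 593.56 cN

593.56 cN


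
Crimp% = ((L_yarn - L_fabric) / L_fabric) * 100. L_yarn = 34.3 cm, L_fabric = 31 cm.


Formula: Crimp% = ((L_yarn - L_fabric) / L_fabric) * 100
Step 1: Extension = 34.3 - 31 = 3.3 cm
Step 2: Crimp% = (3.3 / 31) * 100
Step 3: Crimp% = 0.106452 * 100 = 10.6452% ≈ 10.6%

10.6%


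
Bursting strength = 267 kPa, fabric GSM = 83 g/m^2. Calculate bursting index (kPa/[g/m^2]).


Formula: Bursting Index = Bursting Strength / Fabric GSM
BI = 267 kPa / 83 g/m^2
BI = 3.217 kPa/(g/m^2)

3.217 kPa/(g/m^2)


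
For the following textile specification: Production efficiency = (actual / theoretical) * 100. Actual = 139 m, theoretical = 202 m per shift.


Formula: Efficiency% = (Actual output / Theoretical output) * 100
Efficiency% = (139 / 202) * 100
Efficiency% = 0.688119 * 100 = 68.8119% ≈ 68.8%

68.8%


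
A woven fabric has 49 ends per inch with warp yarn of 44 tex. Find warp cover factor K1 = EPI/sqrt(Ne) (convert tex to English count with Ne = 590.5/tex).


Formula: K1 = EPI / sqrt(Ne), with Ne = 590.5 / tex_warp
Step 1: Ne = 590.5 / 44 = 13.42
Step 2: sqrt(Ne) = sqrt(13.42) = 3.6633
Step 3: K1 = 49 / 3.6633 = 13.4

13.4


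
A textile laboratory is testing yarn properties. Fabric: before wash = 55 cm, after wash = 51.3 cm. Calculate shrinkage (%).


Formula: Shrinkage% = ((L_before - L_after) / L_before) * 100
Step 1: Shrinkage = 55 - 51.3 = 3.7 cm
Step 2: Shrinkage% = (3.7 / 55) * 100
Step 3: Shrinkage% = 0.067273 * 100 = 6.7273% ≈ 6.7%

6.7%


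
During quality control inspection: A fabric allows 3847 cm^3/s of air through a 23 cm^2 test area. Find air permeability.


Formula: Air Permeability = Airflow / Test Area
AP = 3847 cm^3/s / 23 cm^2
AP = 167.3 cm^3/s/cm^2

167.3 cm^3/s/cm^2


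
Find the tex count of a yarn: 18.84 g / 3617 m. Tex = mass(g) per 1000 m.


Formula: Tex = (mass_g / length_m) * 1000
Substituting: Tex = (18.84 / 3617) * 1000
Intermediate: 18.84 / 3617 = 0.00520874 g/m
Tex = 0.00520874 * 1000 = 5.21 tex

5.21 tex


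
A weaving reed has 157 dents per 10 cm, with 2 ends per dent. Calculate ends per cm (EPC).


Formula: EPC = (dents per 10 cm * ends per dent) / 10
Step 1: Total ends per 10 cm = 157 * 2 = 314
Step 2: EPC = 314 / 10 = 31.4 ends/cm

31.4 ends/cm


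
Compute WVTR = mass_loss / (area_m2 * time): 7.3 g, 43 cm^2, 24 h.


Formula: WVTR = mass_loss / (area * time)
Step 1: Convert area: 43 cm^2 = 0.0043 m^2
Step 2: WVTR = 7.3 g / (0.0043 m^2 * 24 h)
Step 3: WVTR = 7.3 / 0.1032 = 70.7 g/m^2/h

70.7 g/m^2/h


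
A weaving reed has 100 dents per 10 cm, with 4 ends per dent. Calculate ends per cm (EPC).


Formula: EPC = (dents per 10 cm * ends per dent) / 10
Step 1: Total ends per 10 cm = 100 * 4 = 400
Step 2: EPC = 400 / 10 = 40.0 ends/cm

40.0 ends/cm


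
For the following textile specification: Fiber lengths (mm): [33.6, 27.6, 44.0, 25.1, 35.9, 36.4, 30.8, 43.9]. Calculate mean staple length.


Formula: Mean = sum of lengths / count
Sum = 33.6 + 27.6 + 44.0 + 25.1 + 35.9 + 36.4 + 30.8 + 43.9
Sum = 277.3 mm
Mean = 277.3 / 8 = 34.66 mm

34.66 mm


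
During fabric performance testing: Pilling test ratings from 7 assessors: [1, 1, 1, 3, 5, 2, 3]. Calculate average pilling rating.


Formula: Mean = sum / count
Sum = 1 + 1 + 1 + 3 + 5 + 2 + 3 = 16
Mean = 16 / 7 = 2.3

2.3


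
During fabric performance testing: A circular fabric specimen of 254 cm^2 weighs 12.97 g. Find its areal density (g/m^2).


Formula: GSM = mass_g / area_m2
Step 1: Convert area: 254 cm^2 = 254 / 10000 = 0.0254 m^2
Step 2: GSM = 12.97 g / 0.0254 m^2 = 510.6 g/m^2

510.6 g/m^2


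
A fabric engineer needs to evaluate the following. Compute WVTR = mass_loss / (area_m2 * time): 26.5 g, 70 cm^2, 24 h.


Formula: WVTR = mass_loss / (area * time)
Step 1: Convert area: 70 cm^2 = 0.007 m^2
Step 2: WVTR = 26.5 g / (0.007 m^2 * 24 h)
Step 3: WVTR = 26.5 / 0.168 = 157.7 g/m^2/h

157.7 g/m^2/h


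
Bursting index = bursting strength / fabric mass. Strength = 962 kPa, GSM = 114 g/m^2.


Formula: Bursting Index = Bursting Strength / Fabric GSM
BI = 962 kPa / 114 g/m^2
BI = 8.439 kPa/(g/m^2)

8.439 kPa/(g/m^2)


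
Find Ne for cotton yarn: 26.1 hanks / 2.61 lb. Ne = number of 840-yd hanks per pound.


Formula: Ne = hanks / mass_lb
Substituting: Ne = 26.1 / 2.61
Ne = 10.0

10.0 Ne


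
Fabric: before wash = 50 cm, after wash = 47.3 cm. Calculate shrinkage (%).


Formula: Shrinkage% = ((L_before - L_after) / L_before) * 100
Step 1: Shrinkage = 50 - 47.3 = 2.7 cm
Step 2: Shrinkage% = (2.7 / 50) * 100
Step 3: Shrinkage% = 0.054 * 100 = 5.4%

5.4%


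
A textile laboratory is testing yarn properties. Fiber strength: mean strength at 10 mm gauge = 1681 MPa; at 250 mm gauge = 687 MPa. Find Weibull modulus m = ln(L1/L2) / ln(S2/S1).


Formula: m = ln(L1/L2) / ln(S2/S1)
Step 1: ln(L1/L2) = ln(10/250) = -3.21888
Step 2: S2/S1 = 687/1681 = 0.40869
Step 3: ln(S2/S1) = ln(0.40869) = -0.89480
Step 4: m = -3.21888 / -0.89480 = 3.60

3.60 (Weibull m)


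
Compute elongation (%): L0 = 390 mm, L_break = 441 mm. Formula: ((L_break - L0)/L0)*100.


Formula: Elongation (%) = ((L_break - L0) / L0) * 100
Step 1: Extension = 441 - 390 = 51 mm
Step 2: Elongation = (51 / 390) * 100
Step 3: Elongation = 0.130769 * 100 = 13.0769% ≈ 13.1%

13.1%


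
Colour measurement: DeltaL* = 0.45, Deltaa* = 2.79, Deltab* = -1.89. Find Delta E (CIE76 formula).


Formula: Delta E = sqrt(dL*^2 + da*^2 + db*^2)
Step 1: dL*^2 = 0.45^2 = 0.2025
Step 2: da*^2 = 2.79^2 = 7.7841
Step 3: db*^2 = (-1.89)^2 = 3.5721
Step 4: Sum = 0.2025 + 7.7841 + 3.5721 = 11.5587
Step 5: Delta E = sqrt(11.5587) = 3.4

3.4 Delta E


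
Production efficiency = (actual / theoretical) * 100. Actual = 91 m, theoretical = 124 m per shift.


Formula: Efficiency% = (Actual output / Theoretical output) * 100
Efficiency% = (91 / 124) * 100
Efficiency% = 0.733871 * 100 = 73.3871% ≈ 73.4%

73.4%


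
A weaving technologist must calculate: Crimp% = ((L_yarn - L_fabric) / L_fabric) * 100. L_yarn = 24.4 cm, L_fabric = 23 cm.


Formula: Crimp% = ((L_yarn - L_fabric) / L_fabric) * 100
Step 1: Extension = 24.4 - 23 = 1.4 cm
Step 2: Crimp% = (1.4 / 23) * 100
Step 3: Crimp% = 0.06087 * 100 = 6.087% ≈ 6.1%

6.1%


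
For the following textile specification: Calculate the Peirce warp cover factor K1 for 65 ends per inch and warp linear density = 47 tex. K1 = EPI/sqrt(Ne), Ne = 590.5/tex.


Formula: K1 = EPI / sqrt(Ne), with Ne = 590.5 / tex_warp
Step 1: Ne = 590.5 / 47 = 12.564
Step 2: sqrt(Ne) = sqrt(12.564) = 3.5446
Step 3: K1 = 65 / 3.5446 = 18.3

18.3


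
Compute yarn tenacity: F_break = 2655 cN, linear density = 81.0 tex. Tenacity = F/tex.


Formula: Tenacity = Breaking force / Linear density
Tenacity = 2655 cN / 81.0 tex
Tenacity = 32.78 cN/tex

32.78 cN/tex


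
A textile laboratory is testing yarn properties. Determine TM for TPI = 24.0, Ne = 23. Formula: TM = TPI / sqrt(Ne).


Formula: TM = TPI / sqrt(Ne)
Step 1: sqrt(Ne) = sqrt(23) = 4.7958
Step 2: TM = 24.0 / 4.7958 = 5.00

5.00 TM


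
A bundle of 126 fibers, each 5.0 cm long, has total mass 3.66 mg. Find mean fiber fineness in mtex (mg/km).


Formula: fineness (mtex) = mass (mg) / total length (km) = (mass_mg / total_length_m) * 1000
Step 1: Convert fiber length: 5.0 cm = 0.05 m
Step 2: Total fiber length = 126 * 0.05 = 6.3 m
Step 3: Linear density = 3.66 mg / 6.3 m = 0.5810 mg/m
Step 4: fineness = 0.5810 * 1000 = 581.0 mtex

581.0 mtex


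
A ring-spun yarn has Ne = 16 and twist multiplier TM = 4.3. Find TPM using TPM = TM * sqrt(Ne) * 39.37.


Formula: TPM = TM * sqrt(Ne) * 39.37
Step 1: sqrt(Ne) = sqrt(16) = 4
Step 2: TM * sqrt(Ne) = 4.3 * 4 = 17.2
Step 3: TPM = 17.2 * 39.37 = 677 twists/m

677 twists/m


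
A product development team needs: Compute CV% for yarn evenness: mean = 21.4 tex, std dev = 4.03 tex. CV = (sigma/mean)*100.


Formula: CV% = (standard deviation / mean) * 100
Step 1: Ratio = 4.03 / 21.4 = 0.188318
Step 2: CV% = 0.188318 * 100 = 18.8318% ≈ 18.8%

18.8%


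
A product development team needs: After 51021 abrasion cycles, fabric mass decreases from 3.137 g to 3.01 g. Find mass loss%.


Formula: Mass loss% = ((m_before - m_after) / m_before) * 100
Step 1: Mass loss = 3.137 - 3.01 = 0.127 g
Step 2: Ratio = 0.127 / 3.137 = 0.0404845
Step 3: Mass loss% = 0.0404845 * 100 = 4.04845% ≈ 4.05%

4.05%


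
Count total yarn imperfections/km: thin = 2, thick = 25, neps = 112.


Formula: Total = thin places + thick places + neps
Total = 2 + 25 + 112
Total = 139 imperfections/km

139 imperfections/km


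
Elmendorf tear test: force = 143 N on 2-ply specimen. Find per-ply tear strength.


Formula: Per-ply strength = Total force / Number of plies
Per-ply = 143 N / 2
Per-ply = 71.5 N

71.5 N


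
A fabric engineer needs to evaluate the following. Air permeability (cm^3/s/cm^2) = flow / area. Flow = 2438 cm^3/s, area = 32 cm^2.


Formula: Air Permeability = Airflow / Test Area
AP = 2438 cm^3/s / 32 cm^2
AP = 76.2 cm^3/s/cm^2

76.2 cm^3/s/cm^2


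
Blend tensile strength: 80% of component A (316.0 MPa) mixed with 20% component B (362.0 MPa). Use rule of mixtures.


Formula: Blend property = (fraction_A * property_A) + (fraction_B * property_B)
Step 1: Contribution A = 80/100 * 316.0 MPa = 252.8 MPa
Step 2: Contribution B = 20/100 * 362.0 MPa = 72.4 MPa
Step 3: Blend tensile strength = 252.8 + 72.4 = 325.2 MPa

325.2 MPa


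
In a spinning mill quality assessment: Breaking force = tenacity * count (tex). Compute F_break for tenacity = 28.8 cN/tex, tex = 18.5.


Formula: Breaking force = Tenacity * Linear density
F = 28.8 cN/tex * 18.5 tex
F = 532.80 cN

532.80 cN


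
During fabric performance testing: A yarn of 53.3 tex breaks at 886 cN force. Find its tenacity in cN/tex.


Formula: Tenacity = Breaking force / Linear density
Tenacity = 886 cN / 53.3 tex
Tenacity = 16.62 cN/tex

16.62 cN/tex


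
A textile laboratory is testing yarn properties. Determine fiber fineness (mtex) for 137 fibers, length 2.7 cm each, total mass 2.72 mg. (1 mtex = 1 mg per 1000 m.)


Formula: fineness (mtex) = mass (mg) / total length (km) = (mass_mg / total_length_m) * 1000
Step 1: Convert fiber length: 2.7 cm = 0.027 m
Step 2: Total fiber length = 137 * 0.027 = 3.699 m
Step 3: Linear density = 2.72 mg / 3.699 m = 0.7353 mg/m
Step 4: fineness = 0.7353 * 1000 = 735.3 mtex

735.3 mtex


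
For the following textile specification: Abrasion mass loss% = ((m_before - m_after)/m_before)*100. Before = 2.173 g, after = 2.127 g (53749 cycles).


Formula: Mass loss% = ((m_before - m_after) / m_before) * 100
Step 1: Mass loss = 2.173 - 2.127 = 0.046 g
Step 2: Ratio = 0.046 / 2.173 = 0.0211689
Step 3: Mass loss% = 0.0211689 * 100 = 2.11689% ≈ 2.12%

2.12%


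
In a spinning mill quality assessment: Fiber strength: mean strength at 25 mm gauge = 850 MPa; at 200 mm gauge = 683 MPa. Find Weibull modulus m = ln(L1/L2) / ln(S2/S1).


Formula: m = ln(L1/L2) / ln(S2/S1)
Step 1: ln(L1/L2) = ln(25/200) = -2.07944
Step 2: S2/S1 = 683/850 = 0.80353
Step 3: ln(S2/S1) = ln(0.80353) = -0.21874
Step 4: m = -2.07944 / -0.21874 = 9.51

9.51 (Weibull m)


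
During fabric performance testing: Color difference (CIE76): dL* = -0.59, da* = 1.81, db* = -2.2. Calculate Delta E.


Formula: Delta E = sqrt(dL*^2 + da*^2 + db*^2)
Step 1: dL*^2 = (-0.59)^2 = 0.3481
Step 2: da*^2 = 1.81^2 = 3.2761
Step 3: db*^2 = (-2.2)^2 = 4.84
Step 4: Sum = 0.3481 + 3.2761 + 4.84 = 8.4642
Step 5: Delta E = sqrt(8.4642) = 2.91

2.91 Delta E


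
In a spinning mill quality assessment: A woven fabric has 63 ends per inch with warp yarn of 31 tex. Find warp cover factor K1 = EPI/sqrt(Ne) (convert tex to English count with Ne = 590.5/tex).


Formula: K1 = EPI / sqrt(Ne), with Ne = 590.5 / tex_warp
Step 1: Ne = 590.5 / 31 = 19.048
Step 2: sqrt(Ne) = sqrt(19.048) = 4.3644
Step 3: K1 = 63 / 4.3644 = 14.4

14.4


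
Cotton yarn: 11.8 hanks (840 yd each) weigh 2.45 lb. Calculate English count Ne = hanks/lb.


Formula: Ne = hanks / mass_lb
Substituting: Ne = 11.8 / 2.45
Ne = 4.8

4.8 Ne


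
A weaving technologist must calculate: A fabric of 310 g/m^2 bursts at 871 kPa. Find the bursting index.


Formula: Bursting Index = Bursting Strength / Fabric GSM
BI = 871 kPa / 310 g/m^2
BI = 2.810 kPa/(g/m^2)

2.810 kPa/(g/m^2)


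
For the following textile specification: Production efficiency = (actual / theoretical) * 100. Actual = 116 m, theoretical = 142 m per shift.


Formula: Efficiency% = (Actual output / Theoretical output) * 100
Efficiency% = (116 / 142) * 100
Efficiency% = 0.816901 * 100 = 81.6901% ≈ 81.7%

81.7%


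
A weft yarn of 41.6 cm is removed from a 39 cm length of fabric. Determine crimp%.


Formula: Crimp% = ((L_yarn - L_fabric) / L_fabric) * 100
Step 1: Extension = 41.6 - 39 = 2.6 cm
Step 2: Crimp% = (2.6 / 39) * 100
Step 3: Crimp% = 0.066667 * 100 = 6.6667% ≈ 6.7%

6.7%


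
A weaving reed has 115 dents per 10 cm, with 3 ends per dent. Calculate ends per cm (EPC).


Formula: EPC = (dents per 10 cm * ends per dent) / 10
Step 1: Total ends per 10 cm = 115 * 3 = 345
Step 2: EPC = 345 / 10 = 34.5 ends/cm

34.5 ends/cm


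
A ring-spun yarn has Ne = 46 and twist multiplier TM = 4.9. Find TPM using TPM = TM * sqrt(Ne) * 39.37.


Formula: TPM = TM * sqrt(Ne) * 39.37
Step 1: sqrt(Ne) = sqrt(46) = 6.7823
Step 2: TM * sqrt(Ne) = 4.9 * 6.7823 = 33.2333
Step 3: TPM = 33.2333 * 39.37 = 1308 twists/m

1308 twists/m


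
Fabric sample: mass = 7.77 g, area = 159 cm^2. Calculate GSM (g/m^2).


Formula: GSM = mass_g / area_m2
Step 1: Convert area: 159 cm^2 = 159 / 10000 = 0.0159 m^2
Step 2: GSM = 7.77 g / 0.0159 m^2 = 488.7 g/m^2

488.7 g/m^2


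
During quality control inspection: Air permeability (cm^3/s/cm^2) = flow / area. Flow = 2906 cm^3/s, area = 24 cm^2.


Formula: Air Permeability = Airflow / Test Area
AP = 2906 cm^3/s / 24 cm^2
AP = 121.1 cm^3/s/cm^2

121.1 cm^3/s/cm^2


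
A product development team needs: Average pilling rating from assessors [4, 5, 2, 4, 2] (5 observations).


Formula: Mean = sum / count
Sum = 4 + 5 + 2 + 4 + 2 = 17
Mean = 17 / 5 = 3.4

3.4


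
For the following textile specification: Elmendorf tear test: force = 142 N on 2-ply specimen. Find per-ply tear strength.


Formula: Per-ply strength = Total force / Number of plies
Per-ply = 142 N / 2
Per-ply = 71 N

71 N


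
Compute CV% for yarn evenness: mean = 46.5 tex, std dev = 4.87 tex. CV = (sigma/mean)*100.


Formula: CV% = (standard deviation / mean) * 100
Step 1: Ratio = 4.87 / 46.5 = 0.104731
Step 2: CV% = 0.104731 * 100 = 10.4731% ≈ 10.5%

10.5%


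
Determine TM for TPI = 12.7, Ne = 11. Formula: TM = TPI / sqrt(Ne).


Formula: TM = TPI / sqrt(Ne)
Step 1: sqrt(Ne) = sqrt(11) = 3.3166
Step 2: TM = 12.7 / 3.3166 = 3.83

3.83 TM


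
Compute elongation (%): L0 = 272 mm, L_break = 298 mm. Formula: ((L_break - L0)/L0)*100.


Formula: Elongation (%) = ((L_break - L0) / L0) * 100
Step 1: Extension = 298 - 272 = 26 mm
Step 2: Elongation = (26 / 272) * 100
Step 3: Elongation = 0.095588 * 100 = 9.5588% ≈ 9.6%

9.6%


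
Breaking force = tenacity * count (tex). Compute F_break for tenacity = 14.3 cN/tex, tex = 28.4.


Formula: Breaking force = Tenacity * Linear density
F = 14.3 cN/tex * 28.4 tex
F = 406.12 cN

406.12 cN


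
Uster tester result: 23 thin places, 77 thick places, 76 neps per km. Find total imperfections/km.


Formula: Total = thin places + thick places + neps
Total = 23 + 77 + 76
Total = 176 imperfections/km

176 imperfections/km


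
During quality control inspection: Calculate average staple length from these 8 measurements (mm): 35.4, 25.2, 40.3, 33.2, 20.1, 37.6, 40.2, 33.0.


Formula: Mean = sum of lengths / count
Sum = 35.4 + 25.2 + 40.3 + 33.2 + 20.1 + 37.6 + 40.2 + 33.0
Sum = 265.0 mm
Mean = 265.0 / 8 = 33.13 mm

33.13 mm


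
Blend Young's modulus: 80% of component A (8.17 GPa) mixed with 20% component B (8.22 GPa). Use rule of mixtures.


Formula: Blend property = (fraction_A * property_A) + (fraction_B * property_B)
Step 1: Contribution A = 80/100 * 8.17 GPa = 6.536 GPa
Step 2: Contribution B = 20/100 * 8.22 GPa = 1.644 GPa
Step 3: Blend Young's modulus = 6.536 + 1.644 = 8.18 GPa

8.18 GPa


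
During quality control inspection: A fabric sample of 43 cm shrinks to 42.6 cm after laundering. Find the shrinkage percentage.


Formula: Shrinkage% = ((L_before - L_after) / L_before) * 100
Step 1: Shrinkage = 43 - 42.6 = 0.4 cm
Step 2: Shrinkage% = (0.4 / 43) * 100
Step 3: Shrinkage% = 0.009302 * 100 = 0.9302% ≈ 0.9%

0.9%


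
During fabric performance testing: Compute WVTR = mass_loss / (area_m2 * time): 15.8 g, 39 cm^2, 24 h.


Formula: WVTR = mass_loss / (area * time)
Step 1: Convert area: 39 cm^2 = 0.0039 m^2
Step 2: WVTR = 15.8 g / (0.0039 m^2 * 24 h)
Step 3: WVTR = 15.8 / 0.0936 = 168.8 g/m^2/h

168.8 g/m^2/h


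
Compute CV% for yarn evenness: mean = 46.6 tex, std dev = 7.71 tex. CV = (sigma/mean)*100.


Formula: CV% = (standard deviation / mean) * 100
Step 1: Ratio = 7.71 / 46.6 = 0.165451
Step 2: CV% = 0.165451 * 100 = 16.5451% ≈ 16.5%

16.5%


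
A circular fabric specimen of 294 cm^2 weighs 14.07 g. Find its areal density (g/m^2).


Formula: GSM = mass_g / area_m2
Step 1: Convert area: 294 cm^2 = 294 / 10000 = 0.0294 m^2
Step 2: GSM = 14.07 g / 0.0294 m^2 = 478.6 g/m^2

478.6 g/m^2


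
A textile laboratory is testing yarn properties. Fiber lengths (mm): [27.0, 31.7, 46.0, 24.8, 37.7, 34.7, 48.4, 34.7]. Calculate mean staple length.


Formula: Mean = sum of lengths / count
Sum = 27.0 + 31.7 + 46.0 + 24.8 + 37.7 + 34.7 + 48.4 + 34.7
Sum = 285.0 mm
Mean = 285.0 / 8 = 35.63 mm

35.63 mm


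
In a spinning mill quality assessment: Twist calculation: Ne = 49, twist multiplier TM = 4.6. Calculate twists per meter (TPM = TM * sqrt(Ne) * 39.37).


Formula: TPM = TM * sqrt(Ne) * 39.37
Step 1: sqrt(Ne) = sqrt(49) = 7
Step 2: TM * sqrt(Ne) = 4.6 * 7 = 32.2
Step 3: TPM = 32.2 * 39.37 = 1268 twists/m

1268 twists/m


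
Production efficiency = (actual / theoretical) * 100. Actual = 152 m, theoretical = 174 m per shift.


Formula: Efficiency% = (Actual output / Theoretical output) * 100
Efficiency% = (152 / 174) * 100
Efficiency% = 0.873563 * 100 = 87.3563% ≈ 87.4%

87.4%


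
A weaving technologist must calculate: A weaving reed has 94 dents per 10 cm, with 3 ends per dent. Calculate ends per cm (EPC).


Formula: EPC = (dents per 10 cm * ends per dent) / 10
Step 1: Total ends per 10 cm = 94 * 3 = 282
Step 2: EPC = 282 / 10 = 28.2 ends/cm

28.2 ends/cm


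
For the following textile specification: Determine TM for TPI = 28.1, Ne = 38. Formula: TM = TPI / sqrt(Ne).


Formula: TM = TPI / sqrt(Ne)
Step 1: sqrt(Ne) = sqrt(38) = 6.1644
Step 2: TM = 28.1 / 6.1644 = 4.56

4.56 TM


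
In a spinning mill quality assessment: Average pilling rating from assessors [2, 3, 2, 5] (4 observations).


Formula: Mean = sum / count
Sum = 2 + 3 + 2 + 5 = 12
Mean = 12 / 4 = 3.0

3.0


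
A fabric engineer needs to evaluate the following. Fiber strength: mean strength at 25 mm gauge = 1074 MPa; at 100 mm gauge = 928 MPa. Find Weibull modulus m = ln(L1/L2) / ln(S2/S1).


Formula: m = ln(L1/L2) / ln(S2/S1)
Step 1: ln(L1/L2) = ln(25/100) = -1.38629
Step 2: S2/S1 = 928/1074 = 0.86406
Step 3: ln(S2/S1) = ln(0.86406) = -0.14611
Step 4: m = -1.38629 / -0.14611 = 9.49

9.49 (Weibull m)


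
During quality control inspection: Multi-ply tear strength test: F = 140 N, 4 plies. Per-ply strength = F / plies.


Formula: Per-ply strength = Total force / Number of plies
Per-ply = 140 N / 4
Per-ply = 35 N

35 N


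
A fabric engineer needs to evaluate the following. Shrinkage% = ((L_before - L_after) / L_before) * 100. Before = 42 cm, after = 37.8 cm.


Formula: Shrinkage% = ((L_before - L_after) / L_before) * 100
Step 1: Shrinkage = 42 - 37.8 = 4.2 cm
Step 2: Shrinkage% = (4.2 / 42) * 100
Step 3: Shrinkage% = 0.1 * 100 = 10.0%

10.0%


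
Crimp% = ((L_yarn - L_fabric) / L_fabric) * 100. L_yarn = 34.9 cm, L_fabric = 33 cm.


Formula: Crimp% = ((L_yarn - L_fabric) / L_fabric) * 100
Step 1: Extension = 34.9 - 33 = 1.9 cm
Step 2: Crimp% = (1.9 / 33) * 100
Step 3: Crimp% = 0.057576 * 100 = 5.7576% ≈ 5.8%

5.8%


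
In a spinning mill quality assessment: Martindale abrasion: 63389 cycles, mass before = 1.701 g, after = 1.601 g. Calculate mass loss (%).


Formula: Mass loss% = ((m_before - m_after) / m_before) * 100
Step 1: Mass loss = 1.701 - 1.601 = 0.1 g
Step 2: Ratio = 0.1 / 1.701 = 0.0587889
Step 3: Mass loss% = 0.0587889 * 100 = 5.87889% ≈ 5.88%

5.88%


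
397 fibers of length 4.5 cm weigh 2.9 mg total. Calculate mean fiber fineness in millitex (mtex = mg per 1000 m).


Formula: fineness (mtex) = mass (mg) / total length (km) = (mass_mg / total_length_m) * 1000
Step 1: Convert fiber length: 4.5 cm = 0.045 m
Step 2: Total fiber length = 397 * 0.045 = 17.865 m
Step 3: Linear density = 2.9 mg / 17.865 m = 0.1623 mg/m
Step 4: fineness = 0.1623 * 1000 = 162.3 mtex

162.3 mtex


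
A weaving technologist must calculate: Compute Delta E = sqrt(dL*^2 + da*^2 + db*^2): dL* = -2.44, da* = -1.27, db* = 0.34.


Formula: Delta E = sqrt(dL*^2 + da*^2 + db*^2)
Step 1: dL*^2 = (-2.44)^2 = 5.9536
Step 2: da*^2 = (-1.27)^2 = 1.6129
Step 3: db*^2 = 0.34^2 = 0.1156
Step 4: Sum = 5.9536 + 1.6129 + 0.1156 = 7.6821
Step 5: Delta E = sqrt(7.6821) = 2.77

2.77 Delta E


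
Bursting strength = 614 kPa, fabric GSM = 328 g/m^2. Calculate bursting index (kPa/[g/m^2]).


Formula: Bursting Index = Bursting Strength / Fabric GSM
BI = 614 kPa / 328 g/m^2
BI = 1.872 kPa/(g/m^2)

1.872 kPa/(g/m^2)


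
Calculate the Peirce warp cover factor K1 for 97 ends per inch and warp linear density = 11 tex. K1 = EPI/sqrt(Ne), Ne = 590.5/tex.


Formula: K1 = EPI / sqrt(Ne), with Ne = 590.5 / tex_warp
Step 1: Ne = 590.5 / 11 = 53.682
Step 2: sqrt(Ne) = sqrt(53.682) = 7.3268
Step 3: K1 = 97 / 7.3268 = 13.2

13.2


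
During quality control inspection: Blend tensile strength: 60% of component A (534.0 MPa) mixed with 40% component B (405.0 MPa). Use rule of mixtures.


Formula: Blend property = (fraction_A * property_A) + (fraction_B * property_B)
Step 1: Contribution A = 60/100 * 534.0 MPa = 320.4 MPa
Step 2: Contribution B = 40/100 * 405.0 MPa = 162.0 MPa
Step 3: Blend tensile strength = 320.4 + 162.0 = 482.4 MPa

482.4 MPa


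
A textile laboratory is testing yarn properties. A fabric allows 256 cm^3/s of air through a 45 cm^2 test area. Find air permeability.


Formula: Air Permeability = Airflow / Test Area
AP = 256 cm^3/s / 45 cm^2
AP = 5.7 cm^3/s/cm^2

5.7 cm^3/s/cm^2


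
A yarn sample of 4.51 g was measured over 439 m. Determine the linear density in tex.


Formula: Tex = (mass_g / length_m) * 1000
Substituting: Tex = (4.51 / 439) * 1000
Intermediate: 4.51 / 439 = 0.01027335 g/m
Tex = 0.01027335 * 1000 = 10.27 tex

10.27 tex


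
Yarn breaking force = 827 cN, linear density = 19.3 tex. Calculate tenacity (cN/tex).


Formula: Tenacity = Breaking force / Linear density
Tenacity = 827 cN / 19.3 tex
Tenacity = 42.85 cN/tex

42.85 cN/tex


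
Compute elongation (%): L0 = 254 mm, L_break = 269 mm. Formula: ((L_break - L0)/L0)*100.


Formula: Elongation (%) = ((L_break - L0) / L0) * 100
Step 1: Extension = 269 - 254 = 15 mm
Step 2: Elongation = (15 / 254) * 100
Step 3: Elongation = 0.059055 * 100 = 5.9055% ≈ 5.9%

5.9%


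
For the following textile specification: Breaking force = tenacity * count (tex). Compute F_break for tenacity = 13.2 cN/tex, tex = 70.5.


Formula: Breaking force = Tenacity * Linear density
F = 13.2 cN/tex * 70.5 tex
F = 930.60 cN

930.60 cN


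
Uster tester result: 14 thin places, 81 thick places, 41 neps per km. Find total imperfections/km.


Formula: Total = thin places + thick places + neps
Total = 14 + 81 + 41
Total = 136 imperfections/km

136 imperfections/km


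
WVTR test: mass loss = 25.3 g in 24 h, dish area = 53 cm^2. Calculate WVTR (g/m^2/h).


Formula: WVTR = mass_loss / (area * time)
Step 1: Convert area: 53 cm^2 = 0.0053 m^2
Step 2: WVTR = 25.3 g / (0.0053 m^2 * 24 h)
Step 3: WVTR = 25.3 / 0.1272 = 198.9 g/m^2/h

198.9 g/m^2/h


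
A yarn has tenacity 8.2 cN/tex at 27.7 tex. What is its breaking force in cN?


Formula: Breaking force = Tenacity * Linear density
F = 8.2 cN/tex * 27.7 tex
F = 227.14 cN

227.14 cN


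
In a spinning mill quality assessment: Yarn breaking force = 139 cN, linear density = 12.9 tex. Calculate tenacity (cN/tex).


Formula: Tenacity = Breaking force / Linear density
Tenacity = 139 cN / 12.9 tex
Tenacity = 10.78 cN/tex

10.78 cN/tex


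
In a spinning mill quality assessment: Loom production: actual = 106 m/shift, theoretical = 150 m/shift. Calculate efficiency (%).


Formula: Efficiency% = (Actual output / Theoretical output) * 100
Efficiency% = (106 / 150) * 100
Efficiency% = 0.706667 * 100 = 70.6667% ≈ 70.7%

70.7%


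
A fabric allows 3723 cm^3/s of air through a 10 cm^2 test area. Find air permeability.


Formula: Air Permeability = Airflow / Test Area
AP = 3723 cm^3/s / 10 cm^2
AP = 372.3 cm^3/s/cm^2

372.3 cm^3/s/cm^2


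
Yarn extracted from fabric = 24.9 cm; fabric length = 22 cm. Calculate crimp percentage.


Formula: Crimp% = ((L_yarn - L_fabric) / L_fabric) * 100
Step 1: Extension = 24.9 - 22 = 2.9 cm
Step 2: Crimp% = (2.9 / 22) * 100
Step 3: Crimp% = 0.131818 * 100 = 13.1818% ≈ 13.2%

13.2%


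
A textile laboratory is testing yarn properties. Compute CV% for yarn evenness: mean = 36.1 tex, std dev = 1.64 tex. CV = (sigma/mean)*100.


Formula: CV% = (standard deviation / mean) * 100
Step 1: Ratio = 1.64 / 36.1 = 0.045429
Step 2: CV% = 0.045429 * 100 = 4.5429% ≈ 4.5%

4.5%


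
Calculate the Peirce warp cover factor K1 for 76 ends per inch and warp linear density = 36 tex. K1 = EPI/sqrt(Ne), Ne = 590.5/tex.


Formula: K1 = EPI / sqrt(Ne), with Ne = 590.5 / tex_warp
Step 1: Ne = 590.5 / 36 = 16.403
Step 2: sqrt(Ne) = sqrt(16.403) = 4.0501
Step 3: K1 = 76 / 4.0501 = 18.8

18.8


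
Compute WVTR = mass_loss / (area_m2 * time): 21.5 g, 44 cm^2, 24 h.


Formula: WVTR = mass_loss / (area * time)
Step 1: Convert area: 44 cm^2 = 0.0044 m^2
Step 2: WVTR = 21.5 g / (0.0044 m^2 * 24 h)
Step 3: WVTR = 21.5 / 0.1056 = 203.6 g/m^2/h

203.6 g/m^2/h


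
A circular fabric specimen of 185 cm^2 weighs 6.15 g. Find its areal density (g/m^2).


Formula: GSM = mass_g / area_m2
Step 1: Convert area: 185 cm^2 = 185 / 10000 = 0.0185 m^2
Step 2: GSM = 6.15 g / 0.0185 m^2 = 332.4 g/m^2

332.4 g/m^2


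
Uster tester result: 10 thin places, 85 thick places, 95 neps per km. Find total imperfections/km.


Formula: Total = thin places + thick places + neps
Total = 10 + 85 + 95
Total = 190 imperfections/km

190 imperfections/km


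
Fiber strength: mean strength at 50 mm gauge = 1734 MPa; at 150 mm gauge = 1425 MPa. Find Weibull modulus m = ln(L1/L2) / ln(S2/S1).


Formula: m = ln(L1/L2) / ln(S2/S1)
Step 1: ln(L1/L2) = ln(50/150) = -1.09861
Step 2: S2/S1 = 1425/1734 = 0.8218
Step 3: ln(S2/S1) = ln(0.8218) = -0.19626
Step 4: m = -1.09861 / -0.19626 = 5.60

5.60 (Weibull m)


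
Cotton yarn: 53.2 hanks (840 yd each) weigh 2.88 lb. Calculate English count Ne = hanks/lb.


Formula: Ne = hanks / mass_lb
Substituting: Ne = 53.2 / 2.88
Ne = 18.5

18.5 Ne


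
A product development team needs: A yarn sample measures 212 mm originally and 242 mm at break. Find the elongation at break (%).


Formula: Elongation (%) = ((L_break - L0) / L0) * 100
Step 1: Extension = 242 - 212 = 30 mm
Step 2: Elongation = (30 / 212) * 100
Step 3: Elongation = 0.141509 * 100 = 14.1509% ≈ 14.2%

14.2%


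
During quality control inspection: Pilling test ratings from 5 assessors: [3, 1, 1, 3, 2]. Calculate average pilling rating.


Formula: Mean = sum / count
Sum = 3 + 1 + 1 + 3 + 2 = 10
Mean = 10 / 5 = 2.0

2.0


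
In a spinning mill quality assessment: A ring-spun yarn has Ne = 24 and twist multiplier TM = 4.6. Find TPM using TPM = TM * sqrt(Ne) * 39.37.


Formula: TPM = TM * sqrt(Ne) * 39.37
Step 1: sqrt(Ne) = sqrt(24) = 4.899
Step 2: TM * sqrt(Ne) = 4.6 * 4.899 = 22.5354
Step 3: TPM = 22.5354 * 39.37 = 887 twists/m

887 twists/m


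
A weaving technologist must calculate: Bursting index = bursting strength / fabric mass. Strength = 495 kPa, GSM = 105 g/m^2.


Formula: Bursting Index = Bursting Strength / Fabric GSM
BI = 495 kPa / 105 g/m^2
BI = 4.714 kPa/(g/m^2)

4.714 kPa/(g/m^2)


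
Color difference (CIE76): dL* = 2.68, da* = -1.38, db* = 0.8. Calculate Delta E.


Formula: Delta E = sqrt(dL*^2 + da*^2 + db*^2)
Step 1: dL*^2 = 2.68^2 = 7.1824
Step 2: da*^2 = (-1.38)^2 = 1.9044
Step 3: db*^2 = 0.8^2 = 0.64
Step 4: Sum = 7.1824 + 1.9044 + 0.64 = 9.7268
Step 5: Delta E = sqrt(9.7268) = 3.12

3.12 Delta E


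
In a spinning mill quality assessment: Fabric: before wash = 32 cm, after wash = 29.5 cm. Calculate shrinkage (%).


Formula: Shrinkage% = ((L_before - L_after) / L_before) * 100
Step 1: Shrinkage = 32 - 29.5 = 2.5 cm
Step 2: Shrinkage% = (2.5 / 32) * 100
Step 3: Shrinkage% = 0.078125 * 100 = 7.8125% ≈ 7.8%

7.8%


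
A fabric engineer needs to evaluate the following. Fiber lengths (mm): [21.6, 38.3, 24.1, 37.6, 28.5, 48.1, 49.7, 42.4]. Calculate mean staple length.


Formula: Mean = sum of lengths / count
Sum = 21.6 + 38.3 + 24.1 + 37.6 + 28.5 + 48.1 + 49.7 + 42.4
Sum = 290.3 mm
Mean = 290.3 / 8 = 36.29 mm

36.29 mm


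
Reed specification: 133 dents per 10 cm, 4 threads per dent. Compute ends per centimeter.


Formula: EPC = (dents per 10 cm * ends per dent) / 10
Step 1: Total ends per 10 cm = 133 * 4 = 532
Step 2: EPC = 532 / 10 = 53.2 ends/cm

53.2 ends/cm


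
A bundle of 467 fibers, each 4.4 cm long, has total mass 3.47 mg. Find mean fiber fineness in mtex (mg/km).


Formula: fineness (mtex) = mass (mg) / total length (km) = (mass_mg / total_length_m) * 1000
Step 1: Convert fiber length: 4.4 cm = 0.044 m
Step 2: Total fiber length = 467 * 0.044 = 20.548 m
Step 3: Linear density = 3.47 mg / 20.548 m = 0.1689 mg/m
Step 4: fineness = 0.1689 * 1000 = 168.9 mtex

168.9 mtex


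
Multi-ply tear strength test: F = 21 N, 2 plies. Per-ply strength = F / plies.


Formula: Per-ply strength = Total force / Number of plies
Per-ply = 21 N / 2
Per-ply = 10.5 N

10.5 N


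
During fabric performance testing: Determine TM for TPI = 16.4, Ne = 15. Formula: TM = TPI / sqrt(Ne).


Formula: TM = TPI / sqrt(Ne)
Step 1: sqrt(Ne) = sqrt(15) = 3.873
Step 2: TM = 16.4 / 3.873 = 4.23

4.23 TM


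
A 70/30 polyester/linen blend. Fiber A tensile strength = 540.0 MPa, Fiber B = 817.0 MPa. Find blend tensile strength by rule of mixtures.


Formula: Blend property = (fraction_A * property_A) + (fraction_B * property_B)
Step 1: Contribution A = 70/100 * 540.0 MPa = 378.0 MPa
Step 2: Contribution B = 30/100 * 817.0 MPa = 245.1 MPa
Step 3: Blend tensile strength = 378.0 + 245.1 = 623.1 MPa

623.1 MPa


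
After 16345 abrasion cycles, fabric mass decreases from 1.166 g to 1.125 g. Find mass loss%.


Formula: Mass loss% = ((m_before - m_after) / m_before) * 100
Step 1: Mass loss = 1.166 - 1.125 = 0.041 g
Step 2: Ratio = 0.041 / 1.166 = 0.035163
Step 3: Mass loss% = 0.035163 * 100 = 3.5163% ≈ 3.52%

3.52%


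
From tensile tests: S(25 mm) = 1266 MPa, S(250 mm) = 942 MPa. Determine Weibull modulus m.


Formula: m = ln(L1/L2) / ln(S2/S1)
Step 1: ln(L1/L2) = ln(25/250) = -2.30259
Step 2: S2/S1 = 942/1266 = 0.74408
Step 3: ln(S2/S1) = ln(0.74408) = -0.29561
Step 4: m = -2.30259 / -0.29561 = 7.79

7.79 (Weibull m)


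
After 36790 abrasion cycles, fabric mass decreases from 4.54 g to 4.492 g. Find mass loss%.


Formula: Mass loss% = ((m_before - m_after) / m_before) * 100
Step 1: Mass loss = 4.54 - 4.492 = 0.048 g
Step 2: Ratio = 0.048 / 4.54 = 0.0105727
Step 3: Mass loss% = 0.0105727 * 100 = 1.05727% ≈ 1.06%

1.06%


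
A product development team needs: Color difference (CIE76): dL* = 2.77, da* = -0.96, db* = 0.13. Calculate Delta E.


Formula: Delta E = sqrt(dL*^2 + da*^2 + db*^2)
Step 1: dL*^2 = 2.77^2 = 7.6729
Step 2: da*^2 = (-0.96)^2 = 0.9216
Step 3: db*^2 = 0.13^2 = 0.0169
Step 4: Sum = 7.6729 + 0.9216 + 0.0169 = 8.6114
Step 5: Delta E = sqrt(8.6114) = 2.93

2.93 Delta E


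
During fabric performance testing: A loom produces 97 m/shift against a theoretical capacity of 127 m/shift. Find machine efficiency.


Formula: Efficiency% = (Actual output / Theoretical output) * 100
Efficiency% = (97 / 127) * 100
Efficiency% = 0.76378 * 100 = 76.378% ≈ 76.4%

76.4%


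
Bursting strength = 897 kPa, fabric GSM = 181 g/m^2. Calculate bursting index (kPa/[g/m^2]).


Formula: Bursting Index = Bursting Strength / Fabric GSM
BI = 897 kPa / 181 g/m^2
BI = 4.956 kPa/(g/m^2)

4.956 kPa/(g/m^2)


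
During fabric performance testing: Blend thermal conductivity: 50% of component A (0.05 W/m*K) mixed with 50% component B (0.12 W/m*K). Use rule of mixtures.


Formula: Blend property = (fraction_A * property_A) + (fraction_B * property_B)
Step 1: Contribution A = 50/100 * 0.05 W/m*K = 0.025 W/m*K
Step 2: Contribution B = 50/100 * 0.12 W/m*K = 0.06 W/m*K
Step 3: Blend thermal conductivity = 0.025 + 0.06 = 0.085 W/m*K

0.085 W/m*K


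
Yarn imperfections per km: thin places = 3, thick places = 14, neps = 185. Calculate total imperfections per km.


Formula: Total = thin places + thick places + neps
Total = 3 + 14 + 185
Total = 202 imperfections/km

202 imperfections/km


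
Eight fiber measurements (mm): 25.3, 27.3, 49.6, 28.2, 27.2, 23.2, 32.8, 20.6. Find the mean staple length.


Formula: Mean = sum of lengths / count
Sum = 25.3 + 27.3 + 49.6 + 28.2 + 27.2 + 23.2 + 32.8 + 20.6
Sum = 234.2 mm
Mean = 234.2 / 8 = 29.28 mm

29.28 mm


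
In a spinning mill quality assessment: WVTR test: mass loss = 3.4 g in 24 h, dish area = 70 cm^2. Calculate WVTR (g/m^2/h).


Formula: WVTR = mass_loss / (area * time)
Step 1: Convert area: 70 cm^2 = 0.007 m^2
Step 2: WVTR = 3.4 g / (0.007 m^2 * 24 h)
Step 3: WVTR = 3.4 / 0.168 = 20.2 g/m^2/h

20.2 g/m^2/h


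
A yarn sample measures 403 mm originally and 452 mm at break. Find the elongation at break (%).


Formula: Elongation (%) = ((L_break - L0) / L0) * 100
Step 1: Extension = 452 - 403 = 49 mm
Step 2: Elongation = (49 / 403) * 100
Step 3: Elongation = 0.121588 * 100 = 12.1588% ≈ 12.2%

12.2%


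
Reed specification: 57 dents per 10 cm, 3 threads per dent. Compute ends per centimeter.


Formula: EPC = (dents per 10 cm * ends per dent) / 10
Step 1: Total ends per 10 cm = 57 * 3 = 171
Step 2: EPC = 171 / 10 = 17.1 ends/cm

17.1 ends/cm


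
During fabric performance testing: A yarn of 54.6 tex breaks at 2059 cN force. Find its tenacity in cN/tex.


Formula: Tenacity = Breaking force / Linear density
Tenacity = 2059 cN / 54.6 tex
Tenacity = 37.71 cN/tex

37.71 cN/tex


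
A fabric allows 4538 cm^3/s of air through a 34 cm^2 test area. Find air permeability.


Formula: Air Permeability = Airflow / Test Area
AP = 4538 cm^3/s / 34 cm^2
AP = 133.5 cm^3/s/cm^2

133.5 cm^3/s/cm^2


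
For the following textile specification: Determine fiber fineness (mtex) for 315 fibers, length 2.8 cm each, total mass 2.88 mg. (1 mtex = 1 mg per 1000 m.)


Formula: fineness (mtex) = mass (mg) / total length (km) = (mass_mg / total_length_m) * 1000
Step 1: Convert fiber length: 2.8 cm = 0.028 m
Step 2: Total fiber length = 315 * 0.028 = 8.82 m
Step 3: Linear density = 2.88 mg / 8.82 m = 0.3265 mg/m
Step 4: fineness = 0.3265 * 1000 = 326.5 mtex

326.5 mtex


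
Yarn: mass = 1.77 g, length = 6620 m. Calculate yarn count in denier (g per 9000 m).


Formula: den = (mass_g / length_m) * 9000
Substituting: den = (1.77 / 6620) * 9000
Intermediate: 1.77 / 6620 = 0.00026737 g/m
den = 0.00026737 * 9000 = 2.4 denier

2.4 denier


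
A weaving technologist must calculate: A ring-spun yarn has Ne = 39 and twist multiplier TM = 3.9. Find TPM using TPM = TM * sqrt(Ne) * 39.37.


Formula: TPM = TM * sqrt(Ne) * 39.37
Step 1: sqrt(Ne) = sqrt(39) = 6.245
Step 2: TM * sqrt(Ne) = 3.9 * 6.245 = 24.3555
Step 3: TPM = 24.3555 * 39.37 = 959 twists/m

959 twists/m


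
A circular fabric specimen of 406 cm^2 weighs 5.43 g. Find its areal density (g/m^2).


Formula: GSM = mass_g / area_m2
Step 1: Convert area: 406 cm^2 = 406 / 10000 = 0.0406 m^2
Step 2: GSM = 5.43 g / 0.0406 m^2 = 133.7 g/m^2

133.7 g/m^2


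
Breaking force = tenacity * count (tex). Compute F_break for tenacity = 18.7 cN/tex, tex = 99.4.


Formula: Breaking force = Tenacity * Linear density
F = 18.7 cN/tex * 99.4 tex
F = 1858.78 cN

1858.78 cN


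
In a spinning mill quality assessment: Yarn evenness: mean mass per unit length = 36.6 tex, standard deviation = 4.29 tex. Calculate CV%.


Formula: CV% = (standard deviation / mean) * 100
Step 1: Ratio = 4.29 / 36.6 = 0.117213
Step 2: CV% = 0.117213 * 100 = 11.7213% ≈ 11.7%

11.7%


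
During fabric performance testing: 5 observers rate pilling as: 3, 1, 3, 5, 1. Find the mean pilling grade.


Formula: Mean = sum / count
Sum = 3 + 1 + 3 + 5 + 1 = 13
Mean = 13 / 5 = 2.6

2.6


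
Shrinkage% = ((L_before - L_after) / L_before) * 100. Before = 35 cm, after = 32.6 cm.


Formula: Shrinkage% = ((L_before - L_after) / L_before) * 100
Step 1: Shrinkage = 35 - 32.6 = 2.4 cm
Step 2: Shrinkage% = (2.4 / 35) * 100
Step 3: Shrinkage% = 0.068571 * 100 = 6.8571% ≈ 6.9%

6.9%


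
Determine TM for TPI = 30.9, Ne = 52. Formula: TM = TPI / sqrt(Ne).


Formula: TM = TPI / sqrt(Ne)
Step 1: sqrt(Ne) = sqrt(52) = 7.2111
Step 2: TM = 30.9 / 7.2111 = 4.29

4.29 TM


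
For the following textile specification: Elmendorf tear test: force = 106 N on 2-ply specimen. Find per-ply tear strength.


Formula: Per-ply strength = Total force / Number of plies
Per-ply = 106 N / 2
Per-ply = 53 N

53 N


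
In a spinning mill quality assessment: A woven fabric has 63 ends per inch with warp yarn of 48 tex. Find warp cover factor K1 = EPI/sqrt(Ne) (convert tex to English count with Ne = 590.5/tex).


Formula: K1 = EPI / sqrt(Ne), with Ne = 590.5 / tex_warp
Step 1: Ne = 590.5 / 48 = 12.302
Step 2: sqrt(Ne) = sqrt(12.302) = 3.5074
Step 3: K1 = 63 / 3.5074 = 18.0

18.0


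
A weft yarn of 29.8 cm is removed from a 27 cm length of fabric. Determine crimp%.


Formula: Crimp% = ((L_yarn - L_fabric) / L_fabric) * 100
Step 1: Extension = 29.8 - 27 = 2.8 cm
Step 2: Crimp% = (2.8 / 27) * 100
Step 3: Crimp% = 0.103704 * 100 = 10.3704% ≈ 10.4%

10.4%


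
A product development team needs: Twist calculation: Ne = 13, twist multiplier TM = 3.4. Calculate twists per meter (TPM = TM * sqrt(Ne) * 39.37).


Formula: TPM = TM * sqrt(Ne) * 39.37
Step 1: sqrt(Ne) = sqrt(13) = 3.6056
Step 2: TM * sqrt(Ne) = 3.4 * 3.6056 = 12.259
Step 3: TPM = 12.259 * 39.37 = 483 twists/m

483 twists/m


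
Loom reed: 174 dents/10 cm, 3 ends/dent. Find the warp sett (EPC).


Formula: EPC = (dents per 10 cm * ends per dent) / 10
Step 1: Total ends per 10 cm = 174 * 3 = 522
Step 2: EPC = 522 / 10 = 52.2 ends/cm

52.2 ends/cm


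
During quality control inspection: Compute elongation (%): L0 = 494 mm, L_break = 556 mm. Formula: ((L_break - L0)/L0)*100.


Formula: Elongation (%) = ((L_break - L0) / L0) * 100
Step 1: Extension = 556 - 494 = 62 mm
Step 2: Elongation = (62 / 494) * 100
Step 3: Elongation = 0.125506 * 100 = 12.5506% ≈ 12.6%

12.6%
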